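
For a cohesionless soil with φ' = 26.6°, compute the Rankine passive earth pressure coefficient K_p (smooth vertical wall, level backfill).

K_p = (1 + sin φ)/(1 − sin φ) = tan²(45° + 26.6°/2) = 2.622.

2.62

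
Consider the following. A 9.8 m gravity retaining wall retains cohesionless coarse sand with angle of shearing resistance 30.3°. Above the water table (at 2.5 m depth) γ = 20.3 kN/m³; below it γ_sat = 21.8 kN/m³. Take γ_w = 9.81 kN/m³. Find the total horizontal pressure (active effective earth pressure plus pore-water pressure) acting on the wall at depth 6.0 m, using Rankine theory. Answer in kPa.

64.9 kPa

K_a = (1 − sin φ)/(1 + sin φ) = 0.3293.
γ' = 21.8 − 9.81 = 11.99 kN/m³.
Effective vertical stress at 6.0 m: σ'_v = 20.3×2.5 + 11.99×3.50 = 92.72 kPa.
σ'_h = K_a σ'_v = 0.3293 × 92.72 = 30.53 kPa; u = γ_w × 3.50 = 34.34 kPa.
Total σ_h = 30.53 + 34.34 = 64.87 kPa.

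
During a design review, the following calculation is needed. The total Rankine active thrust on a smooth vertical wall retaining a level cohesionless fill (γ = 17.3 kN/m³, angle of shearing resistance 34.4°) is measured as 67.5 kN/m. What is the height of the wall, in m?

K_a = 0.2780. P_a = ½ K_a γ H² ⇒ H = √(2P_a/(K_a γ)).
H = √(2×67.5/(0.2780×17.3)) = 5.298 m.

5.30 m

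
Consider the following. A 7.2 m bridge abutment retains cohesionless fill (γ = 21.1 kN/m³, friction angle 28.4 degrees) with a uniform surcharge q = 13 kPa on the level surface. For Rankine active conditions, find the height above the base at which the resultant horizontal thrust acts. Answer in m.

2.58 m

K_a = 0.3554.
Triangular part P₁ = ½K_aγH² = 194.3 at H/3 = 2.400 m; rectangular part P₂ = K_a q H = 33.26 at H/2 = 3.600 m.
ȳ = (P₁·2.400 + P₂·3.600)/(P₁+P₂) = 2.575 m.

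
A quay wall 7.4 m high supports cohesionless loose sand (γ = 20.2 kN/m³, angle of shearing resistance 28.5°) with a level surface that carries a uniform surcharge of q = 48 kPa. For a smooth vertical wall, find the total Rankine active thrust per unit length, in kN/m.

321 kN/m

K_a = tan²(45° − φ/2) = 0.3540.
Soil triangle: ½ K_a γ H² = 0.5×0.3540×20.2×7.4² = 195.8 kN/m.
Surcharge rectangle: K_a q H = 0.3540×48×7.4 = 125.7 kN/m.
Total = 195.8 + 125.7 = 321.5 kN/m.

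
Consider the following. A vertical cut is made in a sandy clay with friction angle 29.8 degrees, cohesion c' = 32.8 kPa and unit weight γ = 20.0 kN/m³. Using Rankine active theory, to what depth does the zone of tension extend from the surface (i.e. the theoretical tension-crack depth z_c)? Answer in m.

5.66 m

K_a = tan²(45° − 29.8°/2) = 0.3360; √K_a = 0.5797.
The active pressure is zero where K_a γ z = 2c√K_a, so z_c = 2c/(γ√K_a) = 2×32.8/(20.0×0.5797) = 5.658 m.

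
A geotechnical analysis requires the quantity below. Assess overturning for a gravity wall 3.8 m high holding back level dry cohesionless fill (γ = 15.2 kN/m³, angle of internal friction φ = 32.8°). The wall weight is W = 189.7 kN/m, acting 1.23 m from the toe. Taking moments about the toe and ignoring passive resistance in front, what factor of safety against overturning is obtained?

K_a = tan²(45° − 32.8°/2) = 0.2973.
P_a = ½K_aγH² = 0.5×0.2973×15.2×3.8² = 32.62 kN/m, acting at H/3 = 1.267 m above the base.
Overturning moment M_o = P_a × H/3 = 32.62 × 1.267 = 41.32.
Resisting moment M_r = W × 1.23 = 189.7 × 1.23 = 233.3.
FS_overturning = M_r/M_o = 233.3/41.32 = 5.647.

5.65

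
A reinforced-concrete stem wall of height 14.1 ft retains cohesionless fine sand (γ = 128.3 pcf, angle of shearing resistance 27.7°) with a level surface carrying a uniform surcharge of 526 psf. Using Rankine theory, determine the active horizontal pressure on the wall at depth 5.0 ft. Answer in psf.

K_a = (1 − sin φ)/(1 + sin φ) = 0.3653.
σ_v = γz + q = 128.3 × 5.0 + 526 = 1168 psf.
σ_h = K_a σ_v = 0.3653 × 1168 = 426.5 psf.

427 psf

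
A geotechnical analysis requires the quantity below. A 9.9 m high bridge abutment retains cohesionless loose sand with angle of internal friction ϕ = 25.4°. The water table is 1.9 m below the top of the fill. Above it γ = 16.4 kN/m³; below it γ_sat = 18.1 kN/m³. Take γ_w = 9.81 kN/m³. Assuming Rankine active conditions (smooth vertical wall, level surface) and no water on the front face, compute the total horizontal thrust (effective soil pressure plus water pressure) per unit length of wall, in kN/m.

531 kN/m

K_a = tan²(45° − φ/2) = 0.3996.
γ' = 18.1 − 9.81 = 8.290 kN/m³. Depth below WT = 8.0 m.
σ'_h at WT = K_a γ d_w = 12.45 kPa; at base = 12.45 + K_a γ' × 8.0 = 38.96 kPa.
P₁ (0–1.9 m) = ½×12.45×1.9 = 11.83. P₂ (1.9–9.9 m) = ½(12.45+38.96)×8.0 = 205.6.
P_w = ½ γ_w h₂² = 0.5×9.81×8.0² = 313.9. Total = 11.83+205.6+313.9 = 531.4 kN/m.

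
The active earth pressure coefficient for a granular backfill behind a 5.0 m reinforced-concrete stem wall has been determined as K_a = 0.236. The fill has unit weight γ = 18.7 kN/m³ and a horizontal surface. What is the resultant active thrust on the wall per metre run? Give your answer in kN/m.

55.2 kN/m

P = ½ K_a γ H² = 0.5 × 0.236 × 18.7 × 5.0² = 55.16 kN/m.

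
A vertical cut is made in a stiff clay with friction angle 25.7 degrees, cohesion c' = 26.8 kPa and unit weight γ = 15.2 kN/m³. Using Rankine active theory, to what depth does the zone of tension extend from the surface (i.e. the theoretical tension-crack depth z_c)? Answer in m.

5.61 m

K_a = tan²(45° − 25.7°/2) = 0.3950; √K_a = 0.6285.
The active pressure is zero where K_a γ z = 2c√K_a, so z_c = 2c/(γ√K_a) = 2×26.8/(15.2×0.6285) = 5.611 m.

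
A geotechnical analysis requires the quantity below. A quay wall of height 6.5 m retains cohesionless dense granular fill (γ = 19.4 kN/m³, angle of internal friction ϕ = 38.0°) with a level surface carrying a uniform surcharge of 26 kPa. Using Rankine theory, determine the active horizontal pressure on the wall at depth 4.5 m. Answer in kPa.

27.0 kPa

K_a = (1 − sin φ)/(1 + sin φ) = 0.2379.
σ_v = γz + q = 19.4 × 4.5 + 26 = 113.3 kPa.
σ_h = K_a σ_v = 0.2379 × 113.3 = 26.95 kPa.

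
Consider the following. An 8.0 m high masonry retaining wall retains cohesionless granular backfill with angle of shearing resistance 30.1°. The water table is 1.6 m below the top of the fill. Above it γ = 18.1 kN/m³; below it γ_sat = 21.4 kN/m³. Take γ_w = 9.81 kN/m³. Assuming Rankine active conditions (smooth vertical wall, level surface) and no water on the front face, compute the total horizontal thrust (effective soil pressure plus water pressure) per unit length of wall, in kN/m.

349 kN/m

K_a = tan²(45° − φ/2) = 0.3320.
γ' = 21.4 − 9.81 = 11.59 kN/m³. Depth below WT = 6.4 m.
σ'_h at WT = K_a γ d_w = 9.614 kPa; at base = 9.614 + K_a γ' × 6.4 = 34.24 kPa.
P₁ (0–1.6 m) = ½×9.614×1.6 = 7.692. P₂ (1.6–8.0 m) = ½(9.614+34.24)×6.4 = 140.3.
P_w = ½ γ_w h₂² = 0.5×9.81×6.4² = 200.9. Total = 7.692+140.3+200.9 = 348.9 kN/m.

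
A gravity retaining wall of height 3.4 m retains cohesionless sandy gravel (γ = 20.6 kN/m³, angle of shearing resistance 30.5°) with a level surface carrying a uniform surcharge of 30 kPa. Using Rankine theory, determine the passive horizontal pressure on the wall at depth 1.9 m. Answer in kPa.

K_p = (1 + sin φ)/(1 − sin φ) = 3.061.
σ_v = γz + q = 20.6 × 1.9 + 30 = 69.14 kPa.
σ_h = K_p σ_v = 3.061 × 69.14 = 211.7 kPa.

212 kPa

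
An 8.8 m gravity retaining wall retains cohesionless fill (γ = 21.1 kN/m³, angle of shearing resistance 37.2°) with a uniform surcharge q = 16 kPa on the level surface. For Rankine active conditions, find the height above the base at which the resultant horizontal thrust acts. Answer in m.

K_a = 0.2464.
Triangular part P₁ = ½K_aγH² = 201.3 at H/3 = 2.933 m; rectangular part P₂ = K_a q H = 34.70 at H/2 = 4.400 m.
ȳ = (P₁·2.933 + P₂·4.400)/(P₁+P₂) = 3.149 m.

3.15 m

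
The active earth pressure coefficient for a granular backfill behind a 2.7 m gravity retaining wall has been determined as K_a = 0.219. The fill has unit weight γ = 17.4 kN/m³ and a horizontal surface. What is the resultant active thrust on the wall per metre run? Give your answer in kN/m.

13.9 kN/m

P = ½ K_a γ H² = 0.5 × 0.219 × 17.4 × 2.7² = 13.89 kN/m.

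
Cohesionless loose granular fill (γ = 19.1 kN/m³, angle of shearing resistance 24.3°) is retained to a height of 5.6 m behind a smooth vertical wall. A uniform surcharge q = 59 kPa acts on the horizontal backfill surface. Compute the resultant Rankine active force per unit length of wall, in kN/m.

K_a = tan²(45° − φ/2) = 0.4169.
Soil triangle: ½ K_a γ H² = 0.5×0.4169×19.1×5.6² = 124.9 kN/m.
Surcharge rectangle: K_a q H = 0.4169×59×5.6 = 137.7 kN/m.
Total = 124.9 + 137.7 = 262.6 kN/m.

263 kN/m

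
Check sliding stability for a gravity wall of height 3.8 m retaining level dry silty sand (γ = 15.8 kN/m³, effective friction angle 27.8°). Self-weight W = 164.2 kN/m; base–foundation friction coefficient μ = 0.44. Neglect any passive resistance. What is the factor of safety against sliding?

K_a = tan²(45° − 27.8°/2) = 0.3639.
P_a = ½K_aγH² = 0.5×0.3639×15.8×3.8² = 41.51 kN/m, acting at H/3 = 1.267 m above the base.
FS_sliding = μW / P_a = 0.44×164.2 / 41.51 = 1.740.

1.74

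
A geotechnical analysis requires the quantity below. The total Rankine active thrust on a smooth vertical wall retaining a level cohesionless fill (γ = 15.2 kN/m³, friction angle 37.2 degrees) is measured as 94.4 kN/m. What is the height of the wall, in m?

K_a = 0.2464. P_a = ½ K_a γ H² ⇒ H = √(2P_a/(K_a γ)).
H = √(2×94.4/(0.2464×15.2)) = 7.100 m.

7.10 m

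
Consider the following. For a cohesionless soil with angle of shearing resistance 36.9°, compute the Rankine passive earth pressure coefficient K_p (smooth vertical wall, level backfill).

4.01

K_p = (1 + sin φ)/(1 − sin φ) = tan²(45° + 36.9°/2) = 4.005.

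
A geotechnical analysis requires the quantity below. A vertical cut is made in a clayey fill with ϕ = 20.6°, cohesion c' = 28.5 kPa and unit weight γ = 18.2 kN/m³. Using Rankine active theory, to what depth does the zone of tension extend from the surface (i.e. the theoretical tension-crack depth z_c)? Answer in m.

4.52 m

K_a = tan²(45° − 20.6°/2) = 0.4795; √K_a = 0.6924.
The active pressure is zero where K_a γ z = 2c√K_a, so z_c = 2c/(γ√K_a) = 2×28.5/(18.2×0.6924) = 4.523 m.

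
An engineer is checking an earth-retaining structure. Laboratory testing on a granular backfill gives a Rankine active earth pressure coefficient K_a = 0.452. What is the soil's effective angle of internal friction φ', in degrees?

22.2°

K_a = tan²(45° − φ/2) ⇒ 45° − φ/2 = arctan(√0.452) = 33.91°.
φ = 2(45° − 33.91°) = 22.17°.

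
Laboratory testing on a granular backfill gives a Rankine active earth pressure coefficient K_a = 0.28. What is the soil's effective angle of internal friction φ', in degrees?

K_a = tan²(45° − φ/2) ⇒ 45° − φ/2 = arctan(√0.28) = 27.89°.
φ = 2(45° − 27.89°) = 34.23°.

34.2°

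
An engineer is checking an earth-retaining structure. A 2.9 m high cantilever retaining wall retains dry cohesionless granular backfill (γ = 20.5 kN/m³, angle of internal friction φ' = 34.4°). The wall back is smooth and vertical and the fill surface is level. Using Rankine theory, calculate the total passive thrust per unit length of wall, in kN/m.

310 kN/m

K_p = tan²(45° + φ/2) = 3.597.
P_p = ½ K_p γ H² = 0.5 × 3.597 × 20.5 × 2.9² = 310.1 kN/m.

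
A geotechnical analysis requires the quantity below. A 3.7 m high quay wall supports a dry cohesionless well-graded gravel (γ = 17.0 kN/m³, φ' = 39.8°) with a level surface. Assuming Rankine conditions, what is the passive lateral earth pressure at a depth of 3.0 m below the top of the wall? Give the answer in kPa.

232 kPa

K_p = (1 + sin φ)/(1 − sin φ) = 4.557.
σ_h = K_p γ z = 4.557 × 17.0 × 3.0 = 232.4 kPa.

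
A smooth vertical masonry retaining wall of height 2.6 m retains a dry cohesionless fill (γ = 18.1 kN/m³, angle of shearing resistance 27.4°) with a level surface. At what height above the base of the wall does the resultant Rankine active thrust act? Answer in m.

K_a = 0.3697.
The pressure distribution is triangular, so the resultant acts at H/3 above the base = 2.6/3 = 0.8667 m.

0.867 m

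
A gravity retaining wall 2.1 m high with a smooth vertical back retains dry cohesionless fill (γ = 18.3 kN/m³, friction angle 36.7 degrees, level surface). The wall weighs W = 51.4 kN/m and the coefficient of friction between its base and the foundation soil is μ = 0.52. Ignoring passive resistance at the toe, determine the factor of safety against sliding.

2.63

K_a = tan²(45° − 36.7°/2) = 0.2519.
P_a = ½K_aγH² = 0.5×0.2519×18.3×2.1² = 10.16 kN/m, acting at H/3 = 0.7000 m above the base.
FS_sliding = μW / P_a = 0.52×51.4 / 10.16 = 2.630.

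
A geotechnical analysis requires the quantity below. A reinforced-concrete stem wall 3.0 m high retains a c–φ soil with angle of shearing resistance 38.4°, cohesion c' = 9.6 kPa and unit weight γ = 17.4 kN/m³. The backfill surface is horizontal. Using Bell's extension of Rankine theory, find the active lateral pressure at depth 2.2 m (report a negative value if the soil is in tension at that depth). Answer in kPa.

-0.336 kPa

K_a = (1 − sin φ)/(1 + sin φ) = 0.2337.
σ_a = K_a γ z − 2c√K_a = 0.2337×17.4×2.2 − 2×9.6×0.4834 = -0.3358 kPa.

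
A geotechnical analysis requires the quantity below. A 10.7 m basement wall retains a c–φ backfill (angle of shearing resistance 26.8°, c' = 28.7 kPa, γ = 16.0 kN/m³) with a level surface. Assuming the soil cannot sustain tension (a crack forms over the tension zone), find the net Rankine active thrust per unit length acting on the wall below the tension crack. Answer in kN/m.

71.8 kN/m

K_a = 0.3785; √K_a = 0.6152.
Tension-crack depth z_c = 2c/(γ√K_a) = 2×28.7/(16.0×0.6152) = 5.831 m.
σ_a at base = K_a γ H − 2c√K_a = 0.3785×16.0×10.7 − 2×28.7×0.6152 = 29.48 kPa.
P_a = ½ × 29.48 × (H − z_c) = 0.5×29.48×4.869 = 71.77 kN/m.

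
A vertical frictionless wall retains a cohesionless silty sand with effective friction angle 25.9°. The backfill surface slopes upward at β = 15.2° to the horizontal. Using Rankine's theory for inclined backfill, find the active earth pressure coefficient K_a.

K_a = cos β · (cos β − √(cos²β − cos²φ)) / (cos β + √(cos²β − cos²φ)).
cos β = 0.9650, cos φ = 0.8996, √(cos²β − cos²φ) = 0.3494.
K_a = 0.9650 × (0.9650 − 0.3494)/(0.9650 + 0.3494) = 0.4520.

0.452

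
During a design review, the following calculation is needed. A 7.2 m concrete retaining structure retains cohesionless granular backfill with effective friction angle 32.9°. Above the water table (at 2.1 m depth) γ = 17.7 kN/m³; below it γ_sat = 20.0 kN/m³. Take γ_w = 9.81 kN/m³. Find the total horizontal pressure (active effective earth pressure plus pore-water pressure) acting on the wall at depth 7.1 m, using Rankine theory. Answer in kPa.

K_a = (1 − sin φ)/(1 + sin φ) = 0.2960.
γ' = 20.0 − 9.81 = 10.19 kN/m³.
Effective vertical stress at 7.1 m: σ'_v = 17.7×2.1 + 10.19×5.00 = 88.12 kPa.
σ'_h = K_a σ'_v = 0.2960 × 88.12 = 26.09 kPa; u = γ_w × 5.00 = 49.05 kPa.
Total σ_h = 26.09 + 49.05 = 75.14 kPa.

75.1 kPa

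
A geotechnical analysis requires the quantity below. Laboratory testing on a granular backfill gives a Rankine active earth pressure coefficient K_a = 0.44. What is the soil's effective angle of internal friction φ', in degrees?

22.9°

K_a = tan²(45° − φ/2) ⇒ 45° − φ/2 = arctan(√0.44) = 33.56°.
φ = 2(45° − 33.56°) = 22.89°.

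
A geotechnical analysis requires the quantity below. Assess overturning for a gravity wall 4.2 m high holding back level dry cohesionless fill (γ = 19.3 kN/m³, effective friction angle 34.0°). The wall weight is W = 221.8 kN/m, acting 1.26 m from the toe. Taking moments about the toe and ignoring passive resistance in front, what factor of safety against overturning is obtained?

4.15

K_a = tan²(45° − 34.0°/2) = 0.2827.
P_a = ½K_aγH² = 0.5×0.2827×19.3×4.2² = 48.13 kN/m, acting at H/3 = 1.400 m above the base.
Overturning moment M_o = P_a × H/3 = 48.13 × 1.400 = 67.38.
Resisting moment M_r = W × 1.26 = 221.8 × 1.26 = 279.5.
FS_overturning = M_r/M_o = 279.5/67.38 = 4.148.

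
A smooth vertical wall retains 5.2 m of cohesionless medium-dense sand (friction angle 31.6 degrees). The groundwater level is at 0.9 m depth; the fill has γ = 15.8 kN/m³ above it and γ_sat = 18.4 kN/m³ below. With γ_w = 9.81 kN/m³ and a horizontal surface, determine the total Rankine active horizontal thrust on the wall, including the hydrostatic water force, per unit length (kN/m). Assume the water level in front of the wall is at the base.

K_a = tan²(45° − φ/2) = 0.3123.
γ' = 18.4 − 9.81 = 8.590 kN/m³. Depth below WT = 4.3 m.
σ'_h at WT = K_a γ d_w = 4.442 kPa; at base = 4.442 + K_a γ' × 4.3 = 15.98 kPa.
P₁ (0–0.9 m) = ½×4.442×0.9 = 1.999. P₂ (0.9–5.2 m) = ½(4.442+15.98)×4.3 = 43.90.
P_w = ½ γ_w h₂² = 0.5×9.81×4.3² = 90.69. Total = 1.999+43.90+90.69 = 136.6 kN/m.

137 kN/m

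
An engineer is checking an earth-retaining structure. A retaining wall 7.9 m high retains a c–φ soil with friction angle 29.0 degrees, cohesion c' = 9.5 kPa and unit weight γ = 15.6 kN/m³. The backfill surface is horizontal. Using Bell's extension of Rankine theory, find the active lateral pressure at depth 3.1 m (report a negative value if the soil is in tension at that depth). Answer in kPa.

K_a = (1 − sin φ)/(1 + sin φ) = 0.3470.
σ_a = K_a γ z − 2c√K_a = 0.3470×15.6×3.1 − 2×9.5×0.5890 = 5.588 kPa.

5.59 kPa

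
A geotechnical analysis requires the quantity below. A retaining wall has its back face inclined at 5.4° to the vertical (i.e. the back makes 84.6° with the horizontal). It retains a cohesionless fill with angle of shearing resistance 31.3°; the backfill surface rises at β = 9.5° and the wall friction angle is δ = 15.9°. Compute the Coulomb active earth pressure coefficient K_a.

K_a = sin²(α+φ) / [sin²α · sin(α−δ) · (1 + √{sin(φ+δ)sin(φ−β) / (sin(α−δ)sin(α+β))})²].
With α = 84.6°, φ = 31.3°, δ = 15.9°, β = 9.5°: K_a = 0.3688.

0.369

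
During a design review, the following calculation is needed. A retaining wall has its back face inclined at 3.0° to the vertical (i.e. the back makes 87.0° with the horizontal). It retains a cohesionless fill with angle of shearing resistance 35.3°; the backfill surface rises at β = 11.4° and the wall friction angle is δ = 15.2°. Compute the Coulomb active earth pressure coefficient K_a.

0.303

K_a = sin²(α+φ) / [sin²α · sin(α−δ) · (1 + √{sin(φ+δ)sin(φ−β) / (sin(α−δ)sin(α+β))})²].
With α = 87.0°, φ = 35.3°, δ = 15.2°, β = 11.4°: K_a = 0.3033.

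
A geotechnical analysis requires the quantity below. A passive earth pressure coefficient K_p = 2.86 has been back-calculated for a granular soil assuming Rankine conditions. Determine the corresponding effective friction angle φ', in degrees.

K_p = (1+sin φ)/(1−sin φ) ⇒ sin φ = (K_p − 1)/(K_p + 1) = 0.4819.
φ = arcsin(0.4819) = 28.81°.

28.8°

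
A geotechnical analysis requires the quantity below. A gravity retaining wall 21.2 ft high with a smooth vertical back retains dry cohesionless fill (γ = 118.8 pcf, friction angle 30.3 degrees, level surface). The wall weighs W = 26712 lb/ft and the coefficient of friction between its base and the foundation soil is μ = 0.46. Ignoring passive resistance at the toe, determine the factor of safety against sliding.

K_a = tan²(45° − 30.3°/2) = 0.3293.
P_a = ½K_aγH² = 0.5×0.3293×118.8×21.2² = 8792 lb/ft, acting at H/3 = 7.067 ft above the base.
FS_sliding = μW / P_a = 0.46×26712 / 8792 = 1.398.

1.40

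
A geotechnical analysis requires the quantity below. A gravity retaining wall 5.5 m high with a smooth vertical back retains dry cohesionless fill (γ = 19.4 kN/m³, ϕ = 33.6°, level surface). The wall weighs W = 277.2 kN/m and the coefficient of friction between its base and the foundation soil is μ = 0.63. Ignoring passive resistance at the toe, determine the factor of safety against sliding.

K_a = tan²(45° − 33.6°/2) = 0.2875.
P_a = ½K_aγH² = 0.5×0.2875×19.4×5.5² = 84.36 kN/m, acting at H/3 = 1.833 m above the base.
FS_sliding = μW / P_a = 0.63×277.2 / 84.36 = 2.070.

2.07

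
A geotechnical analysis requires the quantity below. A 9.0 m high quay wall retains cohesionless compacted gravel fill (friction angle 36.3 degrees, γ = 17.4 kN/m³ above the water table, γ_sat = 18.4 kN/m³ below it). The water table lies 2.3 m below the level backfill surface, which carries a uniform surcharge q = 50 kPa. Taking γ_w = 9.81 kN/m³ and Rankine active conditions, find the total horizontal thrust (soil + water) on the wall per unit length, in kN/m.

465 kN/m

K_a = tan²(45° − φ/2) = 0.2563.
γ' = 18.4 − 9.81 = 8.590 kN/m³. h₂ = H − d_w = 6.7 m.
σ'_h: at surface K_a·q = 12.81; at WT K_a(q+γd_w) = 23.07; at base K_a(q+γd_w+γ'h₂) = 37.82 kPa.
P₁ = ½(12.81+23.07)×2.3 = 41.27; P₂ = ½(23.07+37.82)×6.7 = 204.0; P_w = ½γ_w h₂² = 220.2.
Total = 41.27+204.0+220.2 = 465.4 kN/m.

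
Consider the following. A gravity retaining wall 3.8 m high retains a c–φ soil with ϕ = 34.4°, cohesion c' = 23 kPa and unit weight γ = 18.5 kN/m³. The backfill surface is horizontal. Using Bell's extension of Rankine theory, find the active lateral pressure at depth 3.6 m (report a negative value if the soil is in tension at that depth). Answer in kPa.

K_a = (1 − sin φ)/(1 + sin φ) = 0.2780.
σ_a = K_a γ z − 2c√K_a = 0.2780×18.5×3.6 − 2×23×0.5272 = -5.739 kPa.

-5.74 kPa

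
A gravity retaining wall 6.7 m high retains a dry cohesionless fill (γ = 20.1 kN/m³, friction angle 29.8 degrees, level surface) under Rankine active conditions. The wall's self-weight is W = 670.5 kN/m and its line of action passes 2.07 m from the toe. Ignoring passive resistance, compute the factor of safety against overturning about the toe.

K_a = tan²(45° − 29.8°/2) = 0.3360.
P_a = ½K_aγH² = 0.5×0.3360×20.1×6.7² = 151.6 kN/m, acting at H/3 = 2.233 m above the base.
Overturning moment M_o = P_a × H/3 = 151.6 × 2.233 = 338.6.
Resisting moment M_r = W × 2.07 = 670.5 × 2.07 = 1388.
FS_overturning = M_r/M_o = 1388/338.6 = 4.099.

4.10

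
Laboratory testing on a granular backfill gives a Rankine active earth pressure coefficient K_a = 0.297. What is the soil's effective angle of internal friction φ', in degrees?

K_a = tan²(45° − φ/2) ⇒ 45° − φ/2 = arctan(√0.297) = 28.59°.
φ = 2(45° − 28.59°) = 32.82°.

32.8°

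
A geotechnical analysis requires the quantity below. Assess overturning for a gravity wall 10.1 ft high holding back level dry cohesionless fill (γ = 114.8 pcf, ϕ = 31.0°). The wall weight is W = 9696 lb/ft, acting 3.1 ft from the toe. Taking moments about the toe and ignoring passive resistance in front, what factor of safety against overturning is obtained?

K_a = tan²(45° − 31.0°/2) = 0.3201.
P_a = ½K_aγH² = 0.5×0.3201×114.8×10.1² = 1874 lb/ft, acting at H/3 = 3.367 ft above the base.
Overturning moment M_o = P_a × H/3 = 1874 × 3.367 = 6310.
Resisting moment M_r = W × 3.1 = 9696 × 3.1 = 30060.
FS_overturning = M_r/M_o = 30060/6310 = 4.763.

4.76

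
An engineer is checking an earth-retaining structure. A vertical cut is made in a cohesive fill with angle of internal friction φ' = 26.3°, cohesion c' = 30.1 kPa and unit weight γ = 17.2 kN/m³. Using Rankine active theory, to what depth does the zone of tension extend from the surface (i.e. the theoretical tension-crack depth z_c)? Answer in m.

5.63 m

K_a = tan²(45° − 26.3°/2) = 0.3859; √K_a = 0.6212.
The active pressure is zero where K_a γ z = 2c√K_a, so z_c = 2c/(γ√K_a) = 2×30.1/(17.2×0.6212) = 5.634 m.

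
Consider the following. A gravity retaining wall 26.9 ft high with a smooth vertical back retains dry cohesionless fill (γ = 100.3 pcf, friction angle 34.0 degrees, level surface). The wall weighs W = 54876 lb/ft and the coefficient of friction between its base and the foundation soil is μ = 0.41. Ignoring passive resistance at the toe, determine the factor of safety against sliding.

2.19

K_a = tan²(45° − 34.0°/2) = 0.2827.
P_a = ½K_aγH² = 0.5×0.2827×100.3×26.9² = 10260 lb/ft, acting at H/3 = 8.967 ft above the base.
FS_sliding = μW / P_a = 0.41×54876 / 10260 = 2.193.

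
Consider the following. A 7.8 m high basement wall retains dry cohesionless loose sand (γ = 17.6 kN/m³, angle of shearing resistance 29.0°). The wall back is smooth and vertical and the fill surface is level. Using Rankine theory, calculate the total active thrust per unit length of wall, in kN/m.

186 kN/m

K_a = tan²(45° − φ/2) = 0.3470.
P_a = ½ K_a γ H² = 0.5 × 0.3470 × 17.6 × 7.8² = 185.8 kN/m.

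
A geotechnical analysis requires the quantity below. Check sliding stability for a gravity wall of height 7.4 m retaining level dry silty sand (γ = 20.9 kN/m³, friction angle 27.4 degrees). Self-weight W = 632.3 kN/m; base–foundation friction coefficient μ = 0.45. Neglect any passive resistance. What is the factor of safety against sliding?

1.35

K_a = tan²(45° − 27.4°/2) = 0.3697.
P_a = ½K_aγH² = 0.5×0.3697×20.9×7.4² = 211.5 kN/m, acting at H/3 = 2.467 m above the base.
FS_sliding = μW / P_a = 0.45×632.3 / 211.5 = 1.345.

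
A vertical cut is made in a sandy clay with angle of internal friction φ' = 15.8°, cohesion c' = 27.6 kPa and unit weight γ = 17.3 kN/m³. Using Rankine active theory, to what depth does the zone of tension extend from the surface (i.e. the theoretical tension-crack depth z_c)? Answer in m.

4.22 m

K_a = tan²(45° − 15.8°/2) = 0.5720; √K_a = 0.7563.
The active pressure is zero where K_a γ z = 2c√K_a, so z_c = 2c/(γ√K_a) = 2×27.6/(17.3×0.7563) = 4.219 m.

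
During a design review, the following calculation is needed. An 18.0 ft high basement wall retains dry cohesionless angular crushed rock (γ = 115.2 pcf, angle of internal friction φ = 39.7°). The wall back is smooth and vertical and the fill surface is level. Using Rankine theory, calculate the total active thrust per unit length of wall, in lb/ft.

K_a = tan²(45° − φ/2) = 0.2204.
P_a = ½ K_a γ H² = 0.5 × 0.2204 × 115.2 × 18.0² = 4114 lb/ft.

4110 lb/ft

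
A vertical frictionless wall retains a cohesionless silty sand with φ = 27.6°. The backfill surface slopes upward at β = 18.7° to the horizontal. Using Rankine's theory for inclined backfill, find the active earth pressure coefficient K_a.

K_a = cos β · (cos β − √(cos²β − cos²φ)) / (cos β + √(cos²β − cos²φ)).
cos β = 0.9472, cos φ = 0.8862, √(cos²β − cos²φ) = 0.3344.
K_a = 0.9472 × (0.9472 − 0.3344)/(0.9472 + 0.3344) = 0.4529.

0.453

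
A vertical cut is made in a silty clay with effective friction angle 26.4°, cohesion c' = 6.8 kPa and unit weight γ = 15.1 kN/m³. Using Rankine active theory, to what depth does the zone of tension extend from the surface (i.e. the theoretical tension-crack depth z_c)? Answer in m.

1.45 m

K_a = tan²(45° − 26.4°/2) = 0.3844; √K_a = 0.6200.
The active pressure is zero where K_a γ z = 2c√K_a, so z_c = 2c/(γ√K_a) = 2×6.8/(15.1×0.6200) = 1.453 m.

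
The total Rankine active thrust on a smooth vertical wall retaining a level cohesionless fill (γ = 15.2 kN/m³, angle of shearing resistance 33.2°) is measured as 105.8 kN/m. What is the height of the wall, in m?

6.90 m

K_a = 0.2924. P_a = ½ K_a γ H² ⇒ H = √(2P_a/(K_a γ)).
H = √(2×105.8/(0.2924×15.2)) = 6.901 m.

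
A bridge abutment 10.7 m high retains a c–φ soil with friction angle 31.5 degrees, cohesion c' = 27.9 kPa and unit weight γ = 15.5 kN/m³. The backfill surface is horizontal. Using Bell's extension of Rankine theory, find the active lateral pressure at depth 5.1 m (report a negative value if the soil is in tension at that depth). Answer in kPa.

-6.46 kPa

K_a = (1 − sin φ)/(1 + sin φ) = 0.3136.
σ_a = K_a γ z − 2c√K_a = 0.3136×15.5×5.1 − 2×27.9×0.5600 = -6.457 kPa.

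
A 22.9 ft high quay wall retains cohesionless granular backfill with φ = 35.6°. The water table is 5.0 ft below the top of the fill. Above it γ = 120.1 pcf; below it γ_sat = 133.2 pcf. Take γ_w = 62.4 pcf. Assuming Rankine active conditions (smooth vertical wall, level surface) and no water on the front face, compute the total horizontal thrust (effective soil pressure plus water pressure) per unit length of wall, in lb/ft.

K_a = tan²(45° − φ/2) = 0.2641.
γ' = 133.2 − 62.4 = 70.80 pcf. Depth below WT = 17.9 ft.
σ'_h at WT = K_a γ d_w = 158.6 psf; at base = 158.6 + K_a γ' × 17.9 = 493.3 psf.
P₁ (0–5.0 ft) = ½×158.6×5.0 = 396.5. P₂ (5.0–22.9 ft) = ½(158.6+493.3)×17.9 = 5835.
P_w = ½ γ_w h₂² = 0.5×62.4×17.9² = 9997. Total = 396.5+5835+9997 = 16230 lb/ft.

16200 lb/ft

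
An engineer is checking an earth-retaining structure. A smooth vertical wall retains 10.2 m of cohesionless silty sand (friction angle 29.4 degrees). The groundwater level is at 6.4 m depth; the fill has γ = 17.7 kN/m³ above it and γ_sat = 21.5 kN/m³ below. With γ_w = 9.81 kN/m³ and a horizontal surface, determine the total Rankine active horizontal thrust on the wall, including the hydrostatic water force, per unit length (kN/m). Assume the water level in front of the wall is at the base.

370 kN/m

K_a = tan²(45° − φ/2) = 0.3415.
γ' = 21.5 − 9.81 = 11.69 kN/m³. Depth below WT = 3.8 m.
σ'_h at WT = K_a γ d_w = 38.68 kPa; at base = 38.68 + K_a γ' × 3.8 = 53.85 kPa.
P₁ (0–6.4 m) = ½×38.68×6.4 = 123.8. P₂ (6.4–10.2 m) = ½(38.68+53.85)×3.8 = 175.8.
P_w = ½ γ_w h₂² = 0.5×9.81×3.8² = 70.83. Total = 123.8+175.8+70.83 = 370.4 kN/m.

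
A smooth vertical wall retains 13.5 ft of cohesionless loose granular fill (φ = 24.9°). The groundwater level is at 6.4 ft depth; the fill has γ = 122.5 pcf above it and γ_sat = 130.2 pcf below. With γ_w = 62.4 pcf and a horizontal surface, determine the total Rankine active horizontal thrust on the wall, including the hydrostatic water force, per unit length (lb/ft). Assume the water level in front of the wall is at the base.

K_a = tan²(45° − φ/2) = 0.4074.
γ' = 130.2 − 62.4 = 67.80 pcf. Depth below WT = 7.1 ft.
σ'_h at WT = K_a γ d_w = 319.4 psf; at base = 319.4 + K_a γ' × 7.1 = 515.5 psf.
P₁ (0–6.4 ft) = ½×319.4×6.4 = 1022. P₂ (6.4–13.5 ft) = ½(319.4+515.5)×7.1 = 2964.
P_w = ½ γ_w h₂² = 0.5×62.4×7.1² = 1573. Total = 1022+2964+1573 = 5559 lb/ft.

5560 lb/ft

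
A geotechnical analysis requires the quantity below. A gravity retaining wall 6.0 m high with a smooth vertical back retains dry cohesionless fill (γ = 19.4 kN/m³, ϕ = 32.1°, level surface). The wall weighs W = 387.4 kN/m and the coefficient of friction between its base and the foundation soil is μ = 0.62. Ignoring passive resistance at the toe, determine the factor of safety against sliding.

2.25

K_a = tan²(45° − 32.1°/2) = 0.3060.
P_a = ½K_aγH² = 0.5×0.3060×19.4×6.0² = 106.9 kN/m, acting at H/3 = 2.000 m above the base.
FS_sliding = μW / P_a = 0.62×387.4 / 106.9 = 2.248.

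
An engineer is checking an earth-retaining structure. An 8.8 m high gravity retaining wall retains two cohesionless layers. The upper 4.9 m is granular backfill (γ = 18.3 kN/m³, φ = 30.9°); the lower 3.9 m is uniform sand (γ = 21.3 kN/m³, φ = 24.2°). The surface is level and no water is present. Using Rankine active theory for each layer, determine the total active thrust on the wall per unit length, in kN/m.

285 kN/m

K_a1 = tan²(45°−30.9°/2) = 0.3214; K_a2 = tan²(45°−24.2°/2) = 0.4185.
Layer 1: σ at base = K_a1 γ₁ h₁ = 28.82 kPa; P₁ = ½×28.82×4.9 = 70.61.
Layer 2: σ_v at top = γ₁h₁ = 89.67; σ_h top = K_a2×89.67 = 37.53; σ_h base = K_a2×(89.67+21.3×3.9) = 72.29.
P₂ = ½(37.53+72.29)×3.9 = 214.2. Total P_a = 70.61+214.2 = 284.8 kN/m.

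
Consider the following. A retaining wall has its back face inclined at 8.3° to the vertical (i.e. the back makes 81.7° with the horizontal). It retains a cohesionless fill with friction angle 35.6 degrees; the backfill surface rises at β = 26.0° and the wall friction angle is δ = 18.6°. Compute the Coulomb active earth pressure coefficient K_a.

0.462

K_a = sin²(α+φ) / [sin²α · sin(α−δ) · (1 + √{sin(φ+δ)sin(φ−β) / (sin(α−δ)sin(α+β))})²].
With α = 81.7°, φ = 35.6°, δ = 18.6°, β = 26.0°: K_a = 0.4620.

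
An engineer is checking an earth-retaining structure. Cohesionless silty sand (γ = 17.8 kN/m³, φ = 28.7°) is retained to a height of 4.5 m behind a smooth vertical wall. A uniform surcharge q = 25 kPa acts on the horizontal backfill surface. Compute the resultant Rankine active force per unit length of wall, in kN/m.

103 kN/m

K_a = tan²(45° − φ/2) = 0.3511.
Soil triangle: ½ K_a γ H² = 0.5×0.3511×17.8×4.5² = 63.29 kN/m.
Surcharge rectangle: K_a q H = 0.3511×25×4.5 = 39.50 kN/m.
Total = 63.29 + 39.50 = 102.8 kN/m.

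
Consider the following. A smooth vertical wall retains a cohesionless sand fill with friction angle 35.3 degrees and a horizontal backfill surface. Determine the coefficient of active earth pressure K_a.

0.268

K_a = tan²(45° − φ/2) = tan²(27.35°) = 0.2675.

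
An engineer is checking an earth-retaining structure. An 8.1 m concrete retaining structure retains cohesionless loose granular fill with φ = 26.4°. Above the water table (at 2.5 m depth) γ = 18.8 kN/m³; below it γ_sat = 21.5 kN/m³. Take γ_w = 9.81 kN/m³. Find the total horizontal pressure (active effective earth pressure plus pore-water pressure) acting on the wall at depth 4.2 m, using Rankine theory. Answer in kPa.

K_a = (1 − sin φ)/(1 + sin φ) = 0.3844.
γ' = 21.5 − 9.81 = 11.69 kN/m³.
Effective vertical stress at 4.2 m: σ'_v = 18.8×2.5 + 11.69×1.70 = 66.87 kPa.
σ'_h = K_a σ'_v = 0.3844 × 66.87 = 25.71 kPa; u = γ_w × 1.70 = 16.68 kPa.
Total σ_h = 25.71 + 16.68 = 42.39 kPa.

42.4 kPa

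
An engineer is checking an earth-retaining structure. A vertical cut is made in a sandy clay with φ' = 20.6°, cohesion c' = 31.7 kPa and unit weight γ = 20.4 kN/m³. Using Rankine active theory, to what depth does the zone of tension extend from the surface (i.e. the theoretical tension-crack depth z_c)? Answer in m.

K_a = tan²(45° − 20.6°/2) = 0.4795; √K_a = 0.6924.
The active pressure is zero where K_a γ z = 2c√K_a, so z_c = 2c/(γ√K_a) = 2×31.7/(20.4×0.6924) = 4.488 m.

4.49 m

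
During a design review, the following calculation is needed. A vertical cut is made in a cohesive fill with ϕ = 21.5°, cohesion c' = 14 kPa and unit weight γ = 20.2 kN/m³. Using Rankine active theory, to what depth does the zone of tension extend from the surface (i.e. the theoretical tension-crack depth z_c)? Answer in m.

K_a = tan²(45° − 21.5°/2) = 0.4636; √K_a = 0.6809.
The active pressure is zero where K_a γ z = 2c√K_a, so z_c = 2c/(γ√K_a) = 2×14/(20.2×0.6809) = 2.036 m.

2.04 m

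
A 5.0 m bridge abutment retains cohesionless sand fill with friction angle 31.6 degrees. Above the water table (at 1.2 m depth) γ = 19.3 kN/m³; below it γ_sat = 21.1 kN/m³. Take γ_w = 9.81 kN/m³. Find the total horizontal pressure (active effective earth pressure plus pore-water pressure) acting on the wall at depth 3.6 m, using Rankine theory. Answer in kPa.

39.2 kPa

K_a = (1 − sin φ)/(1 + sin φ) = 0.3123.
γ' = 21.1 − 9.81 = 11.29 kN/m³.
Effective vertical stress at 3.6 m: σ'_v = 19.3×1.2 + 11.29×2.40 = 50.26 kPa.
σ'_h = K_a σ'_v = 0.3123 × 50.26 = 15.70 kPa; u = γ_w × 2.40 = 23.54 kPa.
Total σ_h = 15.70 + 23.54 = 39.24 kPa.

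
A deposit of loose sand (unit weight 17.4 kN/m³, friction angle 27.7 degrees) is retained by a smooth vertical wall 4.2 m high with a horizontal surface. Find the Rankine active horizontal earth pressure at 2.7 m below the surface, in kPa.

17.2 kPa

K_a = (1 − sin φ)/(1 + sin φ) = 0.3653.
σ_h = K_a γ z = 0.3653 × 17.4 × 2.7 = 17.16 kPa.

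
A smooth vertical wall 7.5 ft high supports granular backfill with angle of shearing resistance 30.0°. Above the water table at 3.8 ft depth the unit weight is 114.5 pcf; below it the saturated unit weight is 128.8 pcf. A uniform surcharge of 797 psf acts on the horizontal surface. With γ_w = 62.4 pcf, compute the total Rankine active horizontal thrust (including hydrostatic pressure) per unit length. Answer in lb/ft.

K_a = tan²(45° − φ/2) = 0.3333.
γ' = 128.8 − 62.4 = 66.40 pcf. h₂ = H − d_w = 3.7 ft.
σ'_h: at surface K_a·q = 265.7; at WT K_a(q+γd_w) = 410.7; at base K_a(q+γd_w+γ'h₂) = 492.6 psf.
P₁ = ½(265.7+410.7)×3.8 = 1285; P₂ = ½(410.7+492.6)×3.7 = 1671; P_w = ½γ_w h₂² = 427.1.
Total = 1285+1671+427.1 = 3383 lb/ft.

3380 lb/ft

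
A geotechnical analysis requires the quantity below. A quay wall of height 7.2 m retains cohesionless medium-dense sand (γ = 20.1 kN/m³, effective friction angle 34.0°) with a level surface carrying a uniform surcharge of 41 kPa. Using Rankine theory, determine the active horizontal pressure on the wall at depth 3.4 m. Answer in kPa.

K_a = (1 − sin φ)/(1 + sin φ) = 0.2827.
σ_v = γz + q = 20.1 × 3.4 + 41 = 109.3 kPa.
σ_h = K_a σ_v = 0.2827 × 109.3 = 30.91 kPa.

30.9 kPa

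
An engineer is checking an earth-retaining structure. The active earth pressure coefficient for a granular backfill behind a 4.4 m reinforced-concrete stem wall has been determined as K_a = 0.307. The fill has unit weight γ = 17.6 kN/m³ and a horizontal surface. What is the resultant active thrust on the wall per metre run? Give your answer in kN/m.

P = ½ K_a γ H² = 0.5 × 0.307 × 17.6 × 4.4² = 52.30 kN/m.

52.3 kN/m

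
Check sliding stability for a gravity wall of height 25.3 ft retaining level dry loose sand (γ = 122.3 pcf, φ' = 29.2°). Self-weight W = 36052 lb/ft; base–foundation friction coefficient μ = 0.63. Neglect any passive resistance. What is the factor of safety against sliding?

1.69

K_a = tan²(45° − 29.2°/2) = 0.3442.
P_a = ½K_aγH² = 0.5×0.3442×122.3×25.3² = 13470 lb/ft, acting at H/3 = 8.433 ft above the base.
FS_sliding = μW / P_a = 0.63×36052 / 13470 = 1.686.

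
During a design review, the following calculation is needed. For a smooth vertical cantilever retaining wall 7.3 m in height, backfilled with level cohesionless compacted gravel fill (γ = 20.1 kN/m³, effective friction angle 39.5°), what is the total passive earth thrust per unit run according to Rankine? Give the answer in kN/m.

K_p = tan²(45° + φ/2) = 4.496.
P_p = ½ K_p γ H² = 0.5 × 4.496 × 20.1 × 7.3² = 2408 kN/m.

2410 kN/m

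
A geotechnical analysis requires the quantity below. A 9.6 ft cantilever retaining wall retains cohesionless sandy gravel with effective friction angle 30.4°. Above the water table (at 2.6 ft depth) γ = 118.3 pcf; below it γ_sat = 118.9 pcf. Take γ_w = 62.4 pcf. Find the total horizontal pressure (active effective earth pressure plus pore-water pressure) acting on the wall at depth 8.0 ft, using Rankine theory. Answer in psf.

K_a = (1 − sin φ)/(1 + sin φ) = 0.3280.
γ' = 118.9 − 62.4 = 56.50 pcf.
Effective vertical stress at 8.0 ft: σ'_v = 118.3×2.6 + 56.50×5.40 = 612.7 psf.
σ'_h = K_a σ'_v = 0.3280 × 612.7 = 201.0 psf; u = γ_w × 5.40 = 337.0 psf.
Total σ_h = 201.0 + 337.0 = 537.9 psf.

538 psf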